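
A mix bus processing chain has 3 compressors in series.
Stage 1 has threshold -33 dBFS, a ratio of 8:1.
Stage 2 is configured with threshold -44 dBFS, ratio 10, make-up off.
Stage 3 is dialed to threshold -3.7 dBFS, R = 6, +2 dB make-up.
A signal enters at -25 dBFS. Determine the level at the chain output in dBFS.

Stage 1: overshoot 8 dB → 8/8 = 1 dB → -32 dBFS.
Stage 2: 12 dB above -44 dBFS, reduced 10:1 to 1.2 dB above → -42.8 dBFS.
Stage 3: -42.8 dBFS is at or below the -3.7 dBFS threshold — no compression; make-up brings it to -40.8 dBFS.

-40.8 dBFS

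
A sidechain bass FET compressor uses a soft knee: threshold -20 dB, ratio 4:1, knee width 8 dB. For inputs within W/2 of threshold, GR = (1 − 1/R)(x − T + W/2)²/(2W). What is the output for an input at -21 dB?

-21.421875 dB

x − T + W/2 = -21 − (-20) + 4 = 3.
GR = (1 − 1/4) × 3² / 16 = 0.75 × 9 / 16 = 0.421875 dB.
Output = -21 − 0.421875 = -21.421875 dB.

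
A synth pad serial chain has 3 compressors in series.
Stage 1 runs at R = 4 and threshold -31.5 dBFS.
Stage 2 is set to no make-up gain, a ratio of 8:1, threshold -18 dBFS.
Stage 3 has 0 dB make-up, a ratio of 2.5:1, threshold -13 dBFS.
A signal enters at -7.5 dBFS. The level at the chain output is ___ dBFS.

-25.5 dBFS

Stage 1: overshoot 24 dB → 24/4 = 6 dB → -25.5 dBFS.
Stage 2: -25.5 dBFS is at or below the -18 dBFS threshold — no compression; output -25.5 dBFS.
Stage 3: -25.5 dBFS is at or below the -13 dBFS threshold — no compression; output -25.5 dBFS.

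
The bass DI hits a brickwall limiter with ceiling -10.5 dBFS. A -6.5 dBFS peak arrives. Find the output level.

A brickwall limiter is an ∞:1 compressor: any input above the ceiling is clamped to -10.5 dBFS.

-10.5 dBFS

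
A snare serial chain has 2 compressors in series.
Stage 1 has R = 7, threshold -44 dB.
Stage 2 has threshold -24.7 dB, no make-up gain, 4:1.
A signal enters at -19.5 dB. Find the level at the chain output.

-40.5 dB

Stage 1: overshoot 24.5 dB → 24.5/7 = 3.5 dB → -40.5 dB.
Stage 2: below threshold (-40.5 ≤ -24.7); passes unchanged; output -40.5 dB.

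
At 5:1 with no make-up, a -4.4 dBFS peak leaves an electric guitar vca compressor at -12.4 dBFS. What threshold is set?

Input is 10 dB above T (since output overshoot × R = input overshoot: (-12.4 − T)·5 = -4.4 − T gives T = -14.4 dBFS).
Check: -14.4 + (-4.4 − (-14.4))/5 = -14.4 + 2 = -12.4 dBFS. ✓

-14.4 dBFS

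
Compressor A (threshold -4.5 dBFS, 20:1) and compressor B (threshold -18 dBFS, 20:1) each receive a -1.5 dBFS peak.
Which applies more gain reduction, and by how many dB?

A: GR = 3 − 3/20 = 2.85 dB.
B: GR = 16.5 − 16.5/20 = 15.675 dB.
Difference: 12.825 dB in favour of B.

B, by 12.825 dB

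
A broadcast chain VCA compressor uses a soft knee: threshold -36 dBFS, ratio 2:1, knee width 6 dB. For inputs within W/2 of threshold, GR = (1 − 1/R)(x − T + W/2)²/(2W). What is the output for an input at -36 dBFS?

-36.375 dBFS

x − T + W/2 = -36 − (-36) + 3 = 3.
GR = (1 − 1/2) × 3² / 12 = 0.5 × 9 / 12 = 0.375 dB.
Output = -36 − 0.375 = -36.375 dBFS.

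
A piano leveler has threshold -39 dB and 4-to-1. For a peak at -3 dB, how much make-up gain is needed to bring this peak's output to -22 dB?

8 dB

Overshoot 36 dB → 36/4 = 9 dB after compression, so the compressed level is -39 + 9 = -30 dB.
Make-up = target − compressed = -22 − (-30) = 8 dB.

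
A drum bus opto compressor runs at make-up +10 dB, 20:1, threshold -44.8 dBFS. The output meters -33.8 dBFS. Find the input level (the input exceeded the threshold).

Before make-up, the level was -33.8 − 10 = -43.8 dBFS.
That's 1 dB above the -44.8 dBFS threshold.
Before 20:1 compression the overshoot was 1 × 20 = 20 dB, so input = -44.8 + 20 = -24.8 dBFS.

-24.8 dBFS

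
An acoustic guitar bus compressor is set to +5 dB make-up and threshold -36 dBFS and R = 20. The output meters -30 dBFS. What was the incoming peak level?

Remove make-up: -30 − 5 = -35 dBFS.
The compressed level sits -35 − (-36) = 1 dB over threshold.
Undo the ratio: input overshoot = 1 × 20 = 20 dB, giving input = -16 dBFS.

-16 dBFS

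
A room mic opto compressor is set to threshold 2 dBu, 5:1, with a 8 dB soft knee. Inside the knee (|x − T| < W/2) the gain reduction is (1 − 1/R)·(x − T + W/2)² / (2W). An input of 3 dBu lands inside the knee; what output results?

1.75 dBu

x − T + W/2 = 3 − 2 + 4 = 5.
GR = (1 − 1/5) × 5² / 16 = 0.8 × 25 / 16 = 1.25 dB.
Output = 3 − 1.25 = 1.75 dBu.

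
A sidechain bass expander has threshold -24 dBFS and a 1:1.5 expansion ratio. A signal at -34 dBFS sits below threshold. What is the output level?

Below threshold, a 1:1.5 expander applies gain = (1.5−1)×(T − x) of attenuation.
(1.5−1) × 10 = 5 dB, so output = -34 − 5 = -39 dBFS.

-39 dBFS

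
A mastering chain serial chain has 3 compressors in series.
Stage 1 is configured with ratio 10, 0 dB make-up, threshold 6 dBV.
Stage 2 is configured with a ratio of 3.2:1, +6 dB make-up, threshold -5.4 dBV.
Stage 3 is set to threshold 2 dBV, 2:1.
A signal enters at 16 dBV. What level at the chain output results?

3.2375 dBV

Stage 1: overshoot 10 dB → 10/10 = 1 dB → 7 dBV.
Stage 2: 7 dBV is 12.4 dB over -5.4 dBV; at 3.2:1 that becomes 3.875 dB over, giving -1.525 dBV; +6 dB make-up → 4.475 dBV.
Stage 3: overshoot 2.475 dB → 2.475/2 = 1.2375 dB → 3.2375 dBV.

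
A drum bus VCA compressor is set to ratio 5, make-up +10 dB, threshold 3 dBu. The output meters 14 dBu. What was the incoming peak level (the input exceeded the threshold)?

Stripping the +10 dB make-up gives 4 dBu at the gain stage.
That's 1 dB above the 3 dBu threshold.
Undo the ratio: input overshoot = 1 × 5 = 5 dB, giving input = 8 dBu.

8 dBu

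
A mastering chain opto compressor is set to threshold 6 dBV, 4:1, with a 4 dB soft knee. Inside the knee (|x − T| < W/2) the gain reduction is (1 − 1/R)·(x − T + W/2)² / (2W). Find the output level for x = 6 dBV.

5.625 dBV

x − T + W/2 = 6 − 6 + 2 = 2.
GR = (1 − 1/4) × 2² / 8 = 0.75 × 4 / 8 = 0.375 dB.
Output = 6 − 0.375 = 5.625 dBV.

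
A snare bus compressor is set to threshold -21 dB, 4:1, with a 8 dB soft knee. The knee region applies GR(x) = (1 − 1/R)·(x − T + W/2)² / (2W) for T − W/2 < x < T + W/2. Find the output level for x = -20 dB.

x − T + W/2 = -20 − (-21) + 4 = 5.
GR = (1 − 1/4) × 5² / 16 = 0.75 × 25 / 16 = 1.171875 dB.
Output = -20 − 1.171875 = -21.171875 dB.

-21.171875 dB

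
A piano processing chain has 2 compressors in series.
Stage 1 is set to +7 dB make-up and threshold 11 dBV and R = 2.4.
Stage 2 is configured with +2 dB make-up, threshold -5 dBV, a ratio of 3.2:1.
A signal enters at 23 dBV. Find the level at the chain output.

5.75 dBV

Stage 1: 23 dBV is 12 dB over 11 dBV; at 2.4:1 that becomes 5 dB over, giving 16 dBV; +7 dB make-up → 23 dBV.
Stage 2: overshoot 28 dB → 28/3.2 = 8.75 dB → 3.75 dBV; +2 dB make-up → 5.75 dBV.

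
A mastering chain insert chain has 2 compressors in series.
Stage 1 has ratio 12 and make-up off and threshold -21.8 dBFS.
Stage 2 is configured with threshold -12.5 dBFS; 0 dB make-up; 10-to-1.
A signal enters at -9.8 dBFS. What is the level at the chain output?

Stage 1: -9.8 dBFS is 12 dB over -21.8 dBFS; at 12:1 that becomes 1 dB over, giving -20.8 dBFS.
Stage 2: below threshold (-20.8 ≤ -12.5); passes unchanged; output -20.8 dBFS.

-20.8 dBFS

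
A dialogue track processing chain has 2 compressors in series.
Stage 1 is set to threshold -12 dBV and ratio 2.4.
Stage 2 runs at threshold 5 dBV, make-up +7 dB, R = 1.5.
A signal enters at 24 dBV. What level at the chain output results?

Stage 1: 24 dBV is 36 dB over -12 dBV; at 2.4:1 that becomes 15 dB over, giving 3 dBV.
Stage 2: 3 dBV is at or below the 5 dBV threshold — no compression; make-up brings it to 10 dBV.

10 dBV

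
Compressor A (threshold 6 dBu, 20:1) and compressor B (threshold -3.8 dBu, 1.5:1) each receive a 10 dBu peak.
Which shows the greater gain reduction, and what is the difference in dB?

A: overshoot 4 dB → output overshoot 0.2 dB → GR 3.8 dB.
B: overshoot 13.8 dB → output overshoot 9.2 dB → GR 4.6 dB.
B applies 0.8 dB more gain reduction.

B, by 0.8 dB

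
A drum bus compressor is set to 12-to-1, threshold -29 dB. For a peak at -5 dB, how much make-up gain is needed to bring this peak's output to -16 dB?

The peak compresses to -29 + 24/12 = -27 dB.
To reach -16 dB requires -16 − (-27) = 11 dB of make-up.

11 dB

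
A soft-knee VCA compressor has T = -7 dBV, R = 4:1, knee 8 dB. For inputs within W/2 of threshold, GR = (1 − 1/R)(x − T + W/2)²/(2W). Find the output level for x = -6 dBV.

x − T + W/2 = -6 − (-7) + 4 = 5.
GR = (1 − 1/4) × 5² / 16 = 0.75 × 25 / 16 = 1.171875 dB.
Output = -6 − 1.171875 = -7.171875 dBV.

-7.171875 dBV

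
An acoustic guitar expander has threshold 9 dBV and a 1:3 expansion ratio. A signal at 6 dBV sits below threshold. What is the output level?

The input is 3 dB below the 9 dBV threshold.
A 1:3 expander multiplies undershoot by 3: 3 × 3 = 9 dB below threshold.
Output = 9 − 9 = 0 dBV.

0 dBV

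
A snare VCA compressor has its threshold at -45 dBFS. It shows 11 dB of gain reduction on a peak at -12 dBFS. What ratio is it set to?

1.5:1

Input overshoot = -12 − (-45) = 33 dB.
Output overshoot = 33 − 11 = 22 dB.
Ratio = input overshoot / output overshoot = 33 / 22 = 1.5.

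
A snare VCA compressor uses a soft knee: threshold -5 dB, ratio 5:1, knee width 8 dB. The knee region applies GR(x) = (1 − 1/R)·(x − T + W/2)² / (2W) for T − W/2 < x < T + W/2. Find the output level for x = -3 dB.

-4.8 dB

x − T + W/2 = -3 − (-5) + 4 = 6.
GR = (1 − 1/5) × 6² / 16 = 0.8 × 36 / 16 = 1.8 dB.
Output = -3 − 1.8 = -4.8 dB.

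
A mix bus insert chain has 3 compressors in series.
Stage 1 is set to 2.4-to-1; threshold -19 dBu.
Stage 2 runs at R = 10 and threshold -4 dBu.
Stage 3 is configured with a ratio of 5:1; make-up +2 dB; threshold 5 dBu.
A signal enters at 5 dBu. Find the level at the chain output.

Stage 1: 5 dBu is 24 dB over -19 dBu; at 2.4:1 that becomes 10 dB over, giving -9 dBu.
Stage 2: -9 dBu is at or below the -4 dBu threshold — no compression; output -9 dBu.
Stage 3: -9 dBu ≤ 5 dBu, so stage 3 doesn't engage; make-up brings it to -7 dBu.

-7 dBu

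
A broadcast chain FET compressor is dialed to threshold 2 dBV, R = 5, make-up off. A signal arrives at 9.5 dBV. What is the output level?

3.5 dBV

9.5 dBV sits 7.5 dB over threshold.
At 5:1 the overshoot is divided by 5, leaving 1.5 dB above threshold.
Output = 2 + 1.5 = 3.5 dBV.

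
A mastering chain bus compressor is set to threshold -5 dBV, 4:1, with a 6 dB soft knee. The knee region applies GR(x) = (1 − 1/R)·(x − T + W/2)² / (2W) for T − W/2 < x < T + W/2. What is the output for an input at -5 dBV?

-5.5625 dBV

x − T + W/2 = -5 − (-5) + 3 = 3.
GR = (1 − 1/4) × 3² / 12 = 0.75 × 9 / 12 = 0.5625 dB.
Output = -5 − 0.5625 = -5.5625 dBV.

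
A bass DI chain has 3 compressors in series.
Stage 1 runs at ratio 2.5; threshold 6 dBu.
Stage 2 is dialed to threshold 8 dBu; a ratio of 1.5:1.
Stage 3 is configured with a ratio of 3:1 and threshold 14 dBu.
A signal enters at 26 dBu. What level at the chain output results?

Stage 1: 20 dB above 6 dBu, reduced 2.5:1 to 8 dB above → 14 dBu.
Stage 2: 6 dB above 8 dBu, reduced 1.5:1 to 4 dB above → 12 dBu.
Stage 3: 12 dBu is at or below the 14 dBu threshold — no compression; output 12 dBu.

12 dBu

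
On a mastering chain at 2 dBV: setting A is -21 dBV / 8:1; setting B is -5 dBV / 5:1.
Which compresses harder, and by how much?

A, by 14.525 dB

A: 23 dB over, compressed to 2.875 dB over, so 20.125 dB of GR.
B: 7 dB over, compressed to 1.4 dB over, so 5.6 dB of GR.
Difference: 14.525 dB in favour of A.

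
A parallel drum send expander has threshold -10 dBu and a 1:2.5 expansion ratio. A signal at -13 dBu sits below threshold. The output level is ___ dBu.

The input is 3 dB below the -10 dBu threshold.
A 1:2.5 expander multiplies undershoot by 2.5: 3 × 2.5 = 7.5 dB below threshold.
Output = -10 − 7.5 = -17.5 dBu.

-17.5 dBu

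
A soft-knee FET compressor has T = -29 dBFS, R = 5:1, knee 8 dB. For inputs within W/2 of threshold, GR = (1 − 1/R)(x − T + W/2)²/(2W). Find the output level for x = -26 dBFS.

x − T + W/2 = -26 − (-29) + 4 = 7.
GR = (1 − 1/5) × 7² / 16 = 0.8 × 49 / 16 = 2.45 dB.
Output = -26 − 2.45 = -28.45 dBFS.

-28.45 dBFS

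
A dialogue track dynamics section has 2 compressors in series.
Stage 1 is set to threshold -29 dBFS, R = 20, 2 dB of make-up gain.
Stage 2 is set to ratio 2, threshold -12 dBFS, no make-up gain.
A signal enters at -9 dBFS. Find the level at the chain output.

-26 dBFS

Stage 1: overshoot 20 dB → 20/20 = 1 dB → -28 dBFS; +2 dB make-up → -26 dBFS.
Stage 2: below threshold (-26 ≤ -12); passes unchanged; output -26 dBFS.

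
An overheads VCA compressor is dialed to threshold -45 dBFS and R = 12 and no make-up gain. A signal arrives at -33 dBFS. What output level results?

-44 dBFS

-33 dBFS sits 12 dB over threshold.
12:1 compression reduces that to 12/12 = 1 dB over.
Output = -45 + 1 = -44 dBFS.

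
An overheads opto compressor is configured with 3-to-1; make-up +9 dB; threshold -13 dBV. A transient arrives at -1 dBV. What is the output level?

-1 dBV sits 12 dB over threshold.
3:1 compression reduces that to 12/3 = 4 dB over.
That puts the output at -9 dBV; make-up adds 9 dB, giving 0 dBV.

0 dBV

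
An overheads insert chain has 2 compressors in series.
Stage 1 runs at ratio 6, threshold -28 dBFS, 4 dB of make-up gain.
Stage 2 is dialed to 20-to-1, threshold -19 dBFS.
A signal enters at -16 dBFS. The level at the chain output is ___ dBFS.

-22 dBFS

Stage 1: 12 dB above -28 dBFS, reduced 6:1 to 2 dB above → -26 dBFS; +4 dB make-up → -22 dBFS.
Stage 2: -22 dBFS is at or below the -19 dBFS threshold — no compression; output -22 dBFS.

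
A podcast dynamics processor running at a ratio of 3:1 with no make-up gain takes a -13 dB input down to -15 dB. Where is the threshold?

-16 dB

Let T be the threshold. Output overshoot = (input overshoot)/R, so -15 − T = (-13 − T)/3.
3·(-15 − T) = -13 − T → 2·T = -45 − (-13) = -32.
T = -32/2 = -16 dB.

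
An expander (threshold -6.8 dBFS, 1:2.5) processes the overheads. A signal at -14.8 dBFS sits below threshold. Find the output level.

-26.8 dBFS

Below threshold, a 1:2.5 expander applies gain = (2.5−1)×(T − x) of attenuation.
(2.5−1) × 8 = 12 dB, so output = -14.8 − 12 = -26.8 dBFS.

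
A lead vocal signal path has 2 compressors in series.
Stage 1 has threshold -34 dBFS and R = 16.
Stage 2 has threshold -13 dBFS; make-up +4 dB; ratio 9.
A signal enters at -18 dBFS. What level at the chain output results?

Stage 1: -18 dBFS is 16 dB over -34 dBFS; at 16:1 that becomes 1 dB over, giving -33 dBFS.
Stage 2: -33 dBFS is at or below the -13 dBFS threshold — no compression; make-up brings it to -29 dBFS.

-29 dBFS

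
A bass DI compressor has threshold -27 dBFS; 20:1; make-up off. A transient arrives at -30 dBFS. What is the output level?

-30 dBFS is 3 dB below the -27 dBFS threshold, so no gain reduction is applied.
Output = input = -30 dBFS.

-30 dBFS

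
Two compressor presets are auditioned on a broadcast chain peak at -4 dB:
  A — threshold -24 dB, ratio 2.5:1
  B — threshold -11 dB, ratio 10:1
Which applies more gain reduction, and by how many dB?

A, by 5.7 dB

A: overshoot 20 dB → output overshoot 8 dB → GR 12 dB.
B: overshoot 7 dB → output overshoot 0.7 dB → GR 6.3 dB.
Difference: 5.7 dB in favour of A.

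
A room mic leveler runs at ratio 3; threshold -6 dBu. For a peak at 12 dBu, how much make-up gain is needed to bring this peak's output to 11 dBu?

The peak compresses to -6 + 18/3 = 0 dBu.
To reach 11 dBu requires 11 − 0 = 11 dB of make-up.

11 dB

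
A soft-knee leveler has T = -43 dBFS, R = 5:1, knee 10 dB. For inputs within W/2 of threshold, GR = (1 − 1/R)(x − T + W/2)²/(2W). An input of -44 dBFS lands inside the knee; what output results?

x − T + W/2 = -44 − (-43) + 5 = 4.
GR = (1 − 1/5) × 4² / 20 = 0.8 × 16 / 20 = 0.64 dB.
Output = -44 − 0.64 = -44.64 dBFS.

-44.64 dBFS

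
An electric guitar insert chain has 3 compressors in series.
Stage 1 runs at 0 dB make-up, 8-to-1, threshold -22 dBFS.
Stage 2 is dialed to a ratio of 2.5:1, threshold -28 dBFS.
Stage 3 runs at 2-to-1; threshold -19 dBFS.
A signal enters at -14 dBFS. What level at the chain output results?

Stage 1: -14 dBFS is 8 dB over -22 dBFS; at 8:1 that becomes 1 dB over, giving -21 dBFS.
Stage 2: 7 dB above -28 dBFS, reduced 2.5:1 to 2.8 dB above → -25.2 dBFS.
Stage 3: -25.2 dBFS ≤ -19 dBFS, so stage 3 doesn't engage; output -25.2 dBFS.

-25.2 dBFS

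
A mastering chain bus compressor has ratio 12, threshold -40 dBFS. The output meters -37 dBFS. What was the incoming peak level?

-4 dBFS

That's 3 dB above the -40 dBFS threshold.
Input overshoot = R × output overshoot = 36 dB → input = -40 + 36 = -4 dBFS.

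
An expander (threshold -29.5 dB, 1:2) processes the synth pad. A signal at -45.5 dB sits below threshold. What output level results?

The input is 16 dB below the -29.5 dB threshold.
A 1:2 expander multiplies undershoot by 2: 16 × 2 = 32 dB below threshold.
Output = -29.5 − 32 = -61.5 dB.

-61.5 dB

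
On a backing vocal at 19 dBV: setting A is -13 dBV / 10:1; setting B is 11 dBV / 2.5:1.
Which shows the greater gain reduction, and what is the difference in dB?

A: GR = 32 − 32/10 = 28.8 dB.
B: GR = 8 − 8/2.5 = 4.8 dB.
A reduces 24 dB more.

A, by 24 dB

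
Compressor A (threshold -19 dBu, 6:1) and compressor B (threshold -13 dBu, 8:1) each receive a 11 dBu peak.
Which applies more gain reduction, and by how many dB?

A, by 4 dB

A: GR = 30 − 30/6 = 25 dB.
B: GR = 24 − 24/8 = 21 dB.
A applies 4 dB more gain reduction.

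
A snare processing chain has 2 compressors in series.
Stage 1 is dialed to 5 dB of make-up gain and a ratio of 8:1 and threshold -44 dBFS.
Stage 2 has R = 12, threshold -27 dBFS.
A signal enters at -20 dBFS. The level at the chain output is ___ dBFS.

-36 dBFS

Stage 1: overshoot 24 dB → 24/8 = 3 dB → -41 dBFS; +5 dB make-up → -36 dBFS.
Stage 2: -36 dBFS ≤ -27 dBFS, so stage 2 doesn't engage; output -36 dBFS.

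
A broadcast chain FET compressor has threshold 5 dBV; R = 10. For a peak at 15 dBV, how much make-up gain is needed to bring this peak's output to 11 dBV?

Overshoot 10 dB → 10/10 = 1 dB after compression, so the compressed level is 5 + 1 = 6 dBV.
Make-up = target − compressed = 11 − 6 = 5 dB.

5 dB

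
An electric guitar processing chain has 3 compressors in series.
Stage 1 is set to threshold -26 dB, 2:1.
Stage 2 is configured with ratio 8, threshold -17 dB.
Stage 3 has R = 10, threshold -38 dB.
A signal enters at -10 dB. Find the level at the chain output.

-36 dB

Stage 1: -10 dB is 16 dB over -26 dB; at 2:1 that becomes 8 dB over, giving -18 dB.
Stage 2: below threshold (-18 ≤ -17); passes unchanged; output -18 dB.
Stage 3: 20 dB above -38 dB, reduced 10:1 to 2 dB above → -36 dB.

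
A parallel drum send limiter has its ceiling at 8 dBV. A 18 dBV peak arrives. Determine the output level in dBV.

At ∞:1, everything above 8 dBV is held at the ceiling.

8 dBV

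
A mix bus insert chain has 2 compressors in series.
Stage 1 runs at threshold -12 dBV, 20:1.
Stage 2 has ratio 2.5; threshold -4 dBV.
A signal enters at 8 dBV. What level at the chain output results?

Stage 1: 8 dBV is 20 dB over -12 dBV; at 20:1 that becomes 1 dB over, giving -11 dBV.
Stage 2: -11 dBV ≤ -4 dBV, so stage 2 doesn't engage; output -11 dBV.

-11 dBV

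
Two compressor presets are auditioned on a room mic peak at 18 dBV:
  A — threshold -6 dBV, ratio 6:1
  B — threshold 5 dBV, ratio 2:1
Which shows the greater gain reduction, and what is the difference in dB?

A, by 13.5 dB

A: 24 dB over, compressed to 4 dB over, so 20 dB of GR.
B: 13 dB over, compressed to 6.5 dB over, so 6.5 dB of GR.
Difference: 13.5 dB in favour of A.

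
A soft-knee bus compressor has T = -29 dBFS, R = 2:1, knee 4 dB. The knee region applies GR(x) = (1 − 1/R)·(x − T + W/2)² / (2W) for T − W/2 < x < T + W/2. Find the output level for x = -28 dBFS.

-28.5625 dBFS

x − T + W/2 = -28 − (-29) + 2 = 3.
GR = (1 − 1/2) × 3² / 8 = 0.5 × 9 / 8 = 0.5625 dB.
Output = -28 − 0.5625 = -28.5625 dBFS.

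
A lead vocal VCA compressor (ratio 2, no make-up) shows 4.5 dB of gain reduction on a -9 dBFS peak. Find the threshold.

Gain reduction = -9 − (-13.5) = 4.5 dB; output overshoot = GR / (R − 1) = 4.5 / 1 = 4.5 dB.
Threshold = output − output overshoot = -13.5 − 4.5 = -18 dBFS.

-18 dBFS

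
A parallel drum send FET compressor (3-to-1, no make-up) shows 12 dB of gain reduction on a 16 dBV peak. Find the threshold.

-2 dBV

Gain reduction = 16 − 4 = 12 dB; output overshoot = GR / (R − 1) = 12 / 2 = 6 dB.
Threshold = output − output overshoot = 4 − 6 = -2 dBV.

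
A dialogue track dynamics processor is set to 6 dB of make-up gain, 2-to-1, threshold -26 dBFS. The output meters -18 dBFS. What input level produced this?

-22 dBFS

Before make-up, the level was -18 − 6 = -24 dBFS.
Post-compression overshoot = -24 − (-26) = 2 dB.
Undo the ratio: input overshoot = 2 × 2 = 4 dB, giving input = -22 dBFS.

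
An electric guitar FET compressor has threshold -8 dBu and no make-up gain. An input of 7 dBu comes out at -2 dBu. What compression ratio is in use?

Input overshoot = 7 − (-8) = 15 dB; output overshoot = -2 − (-8) = 6 dB.
Ratio = 15 / 6 = 2.5.

2.5:1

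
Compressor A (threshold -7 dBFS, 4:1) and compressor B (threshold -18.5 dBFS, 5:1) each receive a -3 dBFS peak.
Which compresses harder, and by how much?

B, by 9.4 dB

A: overshoot 4 dB → output overshoot 1 dB → GR 3 dB.
B: overshoot 15.5 dB → output overshoot 3.1 dB → GR 12.4 dB.
B applies 9.4 dB more gain reduction.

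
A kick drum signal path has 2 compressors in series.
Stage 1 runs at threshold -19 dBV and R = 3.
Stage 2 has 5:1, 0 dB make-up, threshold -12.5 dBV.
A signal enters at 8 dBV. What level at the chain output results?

Stage 1: overshoot 27 dB → 27/3 = 9 dB → -10 dBV.
Stage 2: 2.5 dB above -12.5 dBV, reduced 5:1 to 0.5 dB above → -12 dBV.

-12 dBV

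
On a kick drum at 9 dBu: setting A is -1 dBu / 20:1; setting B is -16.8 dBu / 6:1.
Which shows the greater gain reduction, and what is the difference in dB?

A: 10 dB over, compressed to 0.5 dB over, so 9.5 dB of GR.
B: 25.8 dB over, compressed to 4.3 dB over, so 21.5 dB of GR.
B reduces 12 dB more.

B, by 12 dB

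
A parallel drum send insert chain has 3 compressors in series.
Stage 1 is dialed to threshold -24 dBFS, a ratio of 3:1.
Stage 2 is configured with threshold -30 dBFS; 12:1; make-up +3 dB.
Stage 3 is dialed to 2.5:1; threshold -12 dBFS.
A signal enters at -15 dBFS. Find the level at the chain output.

-26.25 dBFS

Stage 1: -15 dBFS is 9 dB over -24 dBFS; at 3:1 that becomes 3 dB over, giving -21 dBFS.
Stage 2: overshoot 9 dB → 9/12 = 0.75 dB → -29.25 dBFS; +3 dB make-up → -26.25 dBFS.
Stage 3: -26.25 dBFS ≤ -12 dBFS, so stage 3 doesn't engage; output -26.25 dBFS.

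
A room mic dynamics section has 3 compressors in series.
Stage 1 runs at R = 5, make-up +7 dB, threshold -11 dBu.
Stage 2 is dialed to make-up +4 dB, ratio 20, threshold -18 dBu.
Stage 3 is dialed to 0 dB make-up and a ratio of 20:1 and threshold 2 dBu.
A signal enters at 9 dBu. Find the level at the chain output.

Stage 1: 20 dB above -11 dBu, reduced 5:1 to 4 dB above → -7 dBu; +7 dB make-up → 0 dBu.
Stage 2: 0 dBu is 18 dB over -18 dBu; at 20:1 that becomes 0.9 dB over, giving -17.1 dBu; +4 dB make-up → -13.1 dBu.
Stage 3: -13.1 dBu is at or below the 2 dBu threshold — no compression; output -13.1 dBu.

-13.1 dBu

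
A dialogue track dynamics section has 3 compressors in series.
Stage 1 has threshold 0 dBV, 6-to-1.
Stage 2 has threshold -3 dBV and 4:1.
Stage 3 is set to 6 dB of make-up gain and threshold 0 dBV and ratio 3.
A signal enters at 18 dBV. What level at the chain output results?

Stage 1: 18 dB above 0 dBV, reduced 6:1 to 3 dB above → 3 dBV.
Stage 2: overshoot 6 dB → 6/4 = 1.5 dB → -1.5 dBV.
Stage 3: -1.5 dBV ≤ 0 dBV, so stage 3 doesn't engage; make-up brings it to 4.5 dBV.

4.5 dBV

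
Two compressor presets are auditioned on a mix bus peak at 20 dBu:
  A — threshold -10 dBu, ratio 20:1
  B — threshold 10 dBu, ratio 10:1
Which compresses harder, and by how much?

A, by 19.5 dB

A: overshoot 30 dB → output overshoot 1.5 dB → GR 28.5 dB.
B: overshoot 10 dB → output overshoot 1 dB → GR 9 dB.
A applies 19.5 dB more gain reduction.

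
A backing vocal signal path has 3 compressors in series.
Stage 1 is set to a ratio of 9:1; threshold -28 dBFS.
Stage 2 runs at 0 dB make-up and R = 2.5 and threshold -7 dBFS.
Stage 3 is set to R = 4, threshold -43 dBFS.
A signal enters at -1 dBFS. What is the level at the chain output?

-38.5 dBFS

Stage 1: -1 dBFS is 27 dB over -28 dBFS; at 9:1 that becomes 3 dB over, giving -25 dBFS.
Stage 2: below threshold (-25 ≤ -7); passes unchanged; output -25 dBFS.
Stage 3: overshoot 18 dB → 18/4 = 4.5 dB → -38.5 dBFS.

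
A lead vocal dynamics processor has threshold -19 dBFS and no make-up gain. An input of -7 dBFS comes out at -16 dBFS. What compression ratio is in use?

4:1

Input overshoot = -7 − (-19) = 12 dB; output overshoot = -16 − (-19) = 3 dB.
Ratio = 12 / 3 = 4.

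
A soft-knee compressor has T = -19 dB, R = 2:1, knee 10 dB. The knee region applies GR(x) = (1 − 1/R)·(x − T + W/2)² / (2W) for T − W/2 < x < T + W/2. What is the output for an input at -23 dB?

-23.025 dB

x − T + W/2 = -23 − (-19) + 5 = 1.
GR = (1 − 1/2) × 1² / 20 = 0.5 × 1 / 20 = 0.025 dB.
Output = -23 − 0.025 = -23.025 dB.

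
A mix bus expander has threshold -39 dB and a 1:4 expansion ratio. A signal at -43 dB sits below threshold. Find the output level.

-55 dB

The input is 4 dB below the -39 dB threshold.
A 1:4 expander multiplies undershoot by 4: 4 × 4 = 16 dB below threshold.
Output = -39 − 16 = -55 dB.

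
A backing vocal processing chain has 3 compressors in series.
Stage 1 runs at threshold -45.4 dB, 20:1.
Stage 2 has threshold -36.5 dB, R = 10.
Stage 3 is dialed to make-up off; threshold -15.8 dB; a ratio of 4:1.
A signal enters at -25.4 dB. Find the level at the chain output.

Stage 1: 20 dB above -45.4 dB, reduced 20:1 to 1 dB above → -44.4 dB.
Stage 2: below threshold (-44.4 ≤ -36.5); passes unchanged; output -44.4 dB.
Stage 3: -44.4 dB is at or below the -15.8 dB threshold — no compression; output -44.4 dB.

-44.4 dB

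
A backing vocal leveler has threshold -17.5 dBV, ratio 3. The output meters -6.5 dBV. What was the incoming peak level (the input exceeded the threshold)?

15.5 dBV

Post-compression overshoot = -6.5 − (-17.5) = 11 dB.
Before 3:1 compression the overshoot was 11 × 3 = 33 dB, so input = -17.5 + 33 = 15.5 dBV.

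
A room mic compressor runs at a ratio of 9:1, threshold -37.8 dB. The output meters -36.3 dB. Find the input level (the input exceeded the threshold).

-24.3 dB

That's 1.5 dB above the -37.8 dB threshold.
Input overshoot = R × output overshoot = 13.5 dB → input = -37.8 + 13.5 = -24.3 dB.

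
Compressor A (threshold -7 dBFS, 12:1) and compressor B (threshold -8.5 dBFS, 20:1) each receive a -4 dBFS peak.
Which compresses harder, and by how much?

B, by 1.525 dB

A: 3 dB over, compressed to 0.25 dB over, so 2.75 dB of GR.
B: 4.5 dB over, compressed to 0.225 dB over, so 4.275 dB of GR.
B reduces 1.525 dB more.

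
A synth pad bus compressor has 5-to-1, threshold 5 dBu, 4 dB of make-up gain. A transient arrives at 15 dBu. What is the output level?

11 dBu

The input is 10 dB above the 5 dBu threshold.
At 5:1 the overshoot is divided by 5, leaving 2 dB above threshold.
That puts the output at 7 dBu; make-up adds 4 dB, giving 11 dBu.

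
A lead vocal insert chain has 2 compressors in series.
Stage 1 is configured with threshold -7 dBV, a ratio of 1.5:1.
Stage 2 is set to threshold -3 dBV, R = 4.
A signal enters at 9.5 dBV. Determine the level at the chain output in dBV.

-1.25 dBV

Stage 1: 16.5 dB above -7 dBV, reduced 1.5:1 to 11 dB above → 4 dBV.
Stage 2: 4 dBV is 7 dB over -3 dBV; at 4:1 that becomes 1.75 dB over, giving -1.25 dBV.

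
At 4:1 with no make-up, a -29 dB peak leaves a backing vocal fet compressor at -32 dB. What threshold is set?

-33 dB

Gain reduction = -29 − (-32) = 3 dB; output overshoot = GR / (R − 1) = 3 / 3 = 1 dB.
Threshold = output − output overshoot = -32 − 1 = -33 dB.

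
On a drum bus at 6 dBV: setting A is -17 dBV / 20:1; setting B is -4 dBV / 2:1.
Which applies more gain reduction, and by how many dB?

A: GR = 23 − 23/20 = 21.85 dB.
B: GR = 10 − 10/2 = 5 dB.
A applies 16.85 dB more gain reduction.

A, by 16.85 dB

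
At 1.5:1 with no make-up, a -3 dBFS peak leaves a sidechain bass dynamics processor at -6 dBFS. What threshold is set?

Let T be the threshold. Output overshoot = (input overshoot)/R, so -6 − T = (-3 − T)/1.5.
1.5·(-6 − T) = -3 − T → 0.5·T = -9 − (-3) = -6.
T = -6/0.5 = -12 dBFS.

-12 dBFS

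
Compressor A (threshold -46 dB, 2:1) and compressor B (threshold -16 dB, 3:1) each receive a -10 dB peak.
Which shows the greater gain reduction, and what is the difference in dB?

A: 36 dB over, compressed to 18 dB over, so 18 dB of GR.
B: 6 dB over, compressed to 2 dB over, so 4 dB of GR.
A reduces 14 dB more.

A, by 14 dB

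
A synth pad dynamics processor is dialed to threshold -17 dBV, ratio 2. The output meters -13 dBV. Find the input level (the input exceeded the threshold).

That's 4 dB above the -17 dBV threshold.
Before 2:1 compression the overshoot was 4 × 2 = 8 dB, so input = -17 + 8 = -9 dBV.

-9 dBV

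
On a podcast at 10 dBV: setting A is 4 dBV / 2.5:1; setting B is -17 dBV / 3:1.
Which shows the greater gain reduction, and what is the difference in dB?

B, by 14.4 dB

A: GR = 6 − 6/2.5 = 3.6 dB.
B: GR = 27 − 27/3 = 18 dB.
B applies 14.4 dB more gain reduction.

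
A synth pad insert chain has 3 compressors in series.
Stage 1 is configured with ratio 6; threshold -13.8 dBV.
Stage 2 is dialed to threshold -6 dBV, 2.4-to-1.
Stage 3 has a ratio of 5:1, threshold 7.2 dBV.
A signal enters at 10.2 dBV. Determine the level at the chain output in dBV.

-9.8 dBV

Stage 1: 24 dB above -13.8 dBV, reduced 6:1 to 4 dB above → -9.8 dBV.
Stage 2: -9.8 dBV ≤ -6 dBV, so stage 2 doesn't engage; output -9.8 dBV.
Stage 3: -9.8 dBV ≤ 7.2 dBV, so stage 3 doesn't engage; output -9.8 dBV.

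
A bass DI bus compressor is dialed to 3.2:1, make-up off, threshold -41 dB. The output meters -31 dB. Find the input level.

The compressed level sits -31 − (-41) = 10 dB over threshold.
Input overshoot = R × output overshoot = 32 dB → input = -41 + 32 = -9 dB.

-9 dB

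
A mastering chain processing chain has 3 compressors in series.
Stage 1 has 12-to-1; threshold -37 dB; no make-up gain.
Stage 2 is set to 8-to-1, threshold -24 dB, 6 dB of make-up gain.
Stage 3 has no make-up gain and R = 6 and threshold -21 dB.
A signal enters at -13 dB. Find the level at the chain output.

Stage 1: overshoot 24 dB → 24/12 = 2 dB → -35 dB.
Stage 2: below threshold (-35 ≤ -24); passes unchanged; make-up brings it to -29 dB.
Stage 3: below threshold (-29 ≤ -21); passes unchanged; output -29 dB.

-29 dB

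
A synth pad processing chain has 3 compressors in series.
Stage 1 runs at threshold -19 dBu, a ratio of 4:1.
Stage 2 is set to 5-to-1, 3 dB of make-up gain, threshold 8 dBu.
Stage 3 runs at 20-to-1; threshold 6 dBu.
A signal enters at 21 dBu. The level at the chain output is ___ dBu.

Stage 1: 40 dB above -19 dBu, reduced 4:1 to 10 dB above → -9 dBu.
Stage 2: below threshold (-9 ≤ 8); passes unchanged; make-up brings it to -6 dBu.
Stage 3: -6 dBu is at or below the 6 dBu threshold — no compression; output -6 dBu.

-6 dBu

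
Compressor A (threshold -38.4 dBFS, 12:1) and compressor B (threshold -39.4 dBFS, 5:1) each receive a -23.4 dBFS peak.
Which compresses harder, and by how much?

A: 15 dB over, compressed to 1.25 dB over, so 13.75 dB of GR.
B: 16 dB over, compressed to 3.2 dB over, so 12.8 dB of GR.
A reduces 0.95 dB more.

A, by 0.95 dB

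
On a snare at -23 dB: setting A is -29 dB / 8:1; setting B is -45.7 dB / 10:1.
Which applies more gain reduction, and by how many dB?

A: overshoot 6 dB → output overshoot 0.75 dB → GR 5.25 dB.
B: overshoot 22.7 dB → output overshoot 2.27 dB → GR 20.43 dB.
B reduces 15.18 dB more.

B, by 15.18 dB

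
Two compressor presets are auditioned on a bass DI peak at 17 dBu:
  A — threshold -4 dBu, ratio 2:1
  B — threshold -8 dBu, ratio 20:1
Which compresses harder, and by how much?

B, by 13.25 dB

A: 21 dB over, compressed to 10.5 dB over, so 10.5 dB of GR.
B: 25 dB over, compressed to 1.25 dB over, so 23.75 dB of GR.
Difference: 13.25 dB in favour of B.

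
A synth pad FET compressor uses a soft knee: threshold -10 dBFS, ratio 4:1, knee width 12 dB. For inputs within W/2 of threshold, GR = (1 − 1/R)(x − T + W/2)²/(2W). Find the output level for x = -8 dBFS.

x − T + W/2 = -8 − (-10) + 6 = 8.
GR = (1 − 1/4) × 8² / 24 = 0.75 × 64 / 24 = 2 dB.
Output = -8 − 2 = -10 dBFS.

-10 dBFS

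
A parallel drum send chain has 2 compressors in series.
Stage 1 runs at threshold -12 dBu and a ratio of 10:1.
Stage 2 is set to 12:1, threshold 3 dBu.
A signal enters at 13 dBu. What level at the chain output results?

-9.5 dBu

Stage 1: 13 dBu is 25 dB over -12 dBu; at 10:1 that becomes 2.5 dB over, giving -9.5 dBu.
Stage 2: -9.5 dBu ≤ 3 dBu, so stage 2 doesn't engage; output -9.5 dBu.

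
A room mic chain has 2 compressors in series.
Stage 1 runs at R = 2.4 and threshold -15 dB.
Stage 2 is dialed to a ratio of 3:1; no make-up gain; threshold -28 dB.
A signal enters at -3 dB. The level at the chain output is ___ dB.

-22 dB

Stage 1: -3 dB is 12 dB over -15 dB; at 2.4:1 that becomes 5 dB over, giving -10 dB.
Stage 2: 18 dB above -28 dB, reduced 3:1 to 6 dB above → -22 dB.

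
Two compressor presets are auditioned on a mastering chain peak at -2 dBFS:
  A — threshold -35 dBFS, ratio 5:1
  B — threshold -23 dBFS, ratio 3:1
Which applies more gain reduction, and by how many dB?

A, by 12.4 dB

A: GR = 33 − 33/5 = 26.4 dB.
B: GR = 21 − 21/3 = 14 dB.
A reduces 12.4 dB more.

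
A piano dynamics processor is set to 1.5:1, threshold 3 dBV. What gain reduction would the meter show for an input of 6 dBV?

The signal is 3 dB above threshold.
A 1.5:1 ratio leaves 2 dB of that excess.
Gain reduction = 3 − 2 = 1 dB.

1 dB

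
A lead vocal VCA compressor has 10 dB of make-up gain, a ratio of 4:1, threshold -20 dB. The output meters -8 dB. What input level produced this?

Remove make-up: -8 − 10 = -18 dB.
Post-compression overshoot = -18 − (-20) = 2 dB.
Before 4:1 compression the overshoot was 2 × 4 = 8 dB, so input = -20 + 8 = -12 dB.

-12 dB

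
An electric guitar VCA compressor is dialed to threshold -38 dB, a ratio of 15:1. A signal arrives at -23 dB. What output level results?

-37 dB

-23 dB sits 15 dB over threshold.
The 15 dB excess becomes 1 dB after 15:1 reduction.
That puts the output at -37 dB.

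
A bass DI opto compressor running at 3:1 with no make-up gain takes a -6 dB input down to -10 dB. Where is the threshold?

Gain reduction = -6 − (-10) = 4 dB; output overshoot = GR / (R − 1) = 4 / 2 = 2 dB.
Threshold = output − output overshoot = -10 − 2 = -12 dB.

-12 dB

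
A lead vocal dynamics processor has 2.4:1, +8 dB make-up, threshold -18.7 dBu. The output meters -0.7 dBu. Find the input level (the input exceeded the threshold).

Remove make-up: -0.7 − 8 = -8.7 dBu.
The compressed level sits -8.7 − (-18.7) = 10 dB over threshold.
Input overshoot = R × output overshoot = 24 dB → input = -18.7 + 24 = 5.3 dBu.

5.3 dBu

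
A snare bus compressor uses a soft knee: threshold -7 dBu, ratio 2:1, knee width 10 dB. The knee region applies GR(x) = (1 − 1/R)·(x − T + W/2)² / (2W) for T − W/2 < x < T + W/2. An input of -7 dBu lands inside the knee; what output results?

x − T + W/2 = -7 − (-7) + 5 = 5.
GR = (1 − 1/2) × 5² / 20 = 0.5 × 25 / 20 = 0.625 dB.
Output = -7 − 0.625 = -7.625 dBu.

-7.625 dBu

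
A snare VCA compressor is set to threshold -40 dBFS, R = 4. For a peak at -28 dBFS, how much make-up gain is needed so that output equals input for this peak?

Overshoot 12 dB → 12/4 = 3 dB after compression, so the compressed level is -40 + 3 = -37 dBFS.
Make-up = target − compressed = -28 − (-37) = 9 dB.

9 dB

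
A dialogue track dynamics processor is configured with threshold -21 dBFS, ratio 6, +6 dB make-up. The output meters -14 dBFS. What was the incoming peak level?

-15 dBFS

Before make-up, the level was -14 − 6 = -20 dBFS.
The compressed level sits -20 − (-21) = 1 dB over threshold.
Before 6:1 compression the overshoot was 1 × 6 = 6 dB, so input = -21 + 6 = -15 dBFS.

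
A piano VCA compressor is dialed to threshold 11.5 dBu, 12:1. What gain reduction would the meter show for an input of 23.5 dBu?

Overshoot = 23.5 − 11.5 = 12 dB.
After 12:1 compression the overshoot becomes 12/12 = 1 dB.
So the signal is attenuated by 12 − 1 = 11 dB.

11 dB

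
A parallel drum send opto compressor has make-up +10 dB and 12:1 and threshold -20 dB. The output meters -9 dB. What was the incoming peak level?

-8 dB

Remove make-up: -9 − 10 = -19 dB.
That's 1 dB above the -20 dB threshold.
Undo the ratio: input overshoot = 1 × 12 = 12 dB, giving input = -8 dB.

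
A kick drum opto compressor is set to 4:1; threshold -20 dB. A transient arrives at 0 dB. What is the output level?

-15 dB

The input is 20 dB above the -20 dB threshold.
4:1 compression reduces that to 20/4 = 5 dB over.
That puts the output at -15 dB.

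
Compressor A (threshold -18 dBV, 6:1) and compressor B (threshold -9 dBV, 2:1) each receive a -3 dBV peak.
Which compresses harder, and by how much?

A, by 9.5 dB

A: GR = 15 − 15/6 = 12.5 dB.
B: GR = 6 − 6/2 = 3 dB.
A applies 9.5 dB more gain reduction.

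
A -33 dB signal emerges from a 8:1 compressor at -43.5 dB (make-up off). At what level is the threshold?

Input is 12 dB above T (since output overshoot × R = input overshoot: (-43.5 − T)·8 = -33 − T gives T = -45 dB).
Check: -45 + (-33 − (-45))/8 = -45 + 1.5 = -43.5 dB. ✓

-45 dB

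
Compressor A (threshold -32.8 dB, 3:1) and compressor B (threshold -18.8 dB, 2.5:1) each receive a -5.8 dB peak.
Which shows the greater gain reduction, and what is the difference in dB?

A, by 10.2 dB

A: GR = 27 − 27/3 = 18 dB.
B: GR = 13 − 13/2.5 = 7.8 dB.
Difference: 10.2 dB in favour of A.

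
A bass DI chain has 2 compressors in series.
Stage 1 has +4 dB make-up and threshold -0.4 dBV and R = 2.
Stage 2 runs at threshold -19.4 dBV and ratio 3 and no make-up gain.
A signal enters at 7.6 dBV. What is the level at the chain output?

-10.4 dBV

Stage 1: 8 dB above -0.4 dBV, reduced 2:1 to 4 dB above → 3.6 dBV; +4 dB make-up → 7.6 dBV.
Stage 2: 27 dB above -19.4 dBV, reduced 3:1 to 9 dB above → -10.4 dBV.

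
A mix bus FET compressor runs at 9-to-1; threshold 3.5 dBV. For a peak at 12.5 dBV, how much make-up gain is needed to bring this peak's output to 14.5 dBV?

10 dB

Without make-up, output = threshold + overshoot/9 = 3.5 + 1 = 4.5 dBV.
Gap to target: 10 dB.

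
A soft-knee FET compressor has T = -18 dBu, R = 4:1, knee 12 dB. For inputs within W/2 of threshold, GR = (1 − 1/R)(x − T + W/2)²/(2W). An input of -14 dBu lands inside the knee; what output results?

-17.125 dBu

x − T + W/2 = -14 − (-18) + 6 = 10.
GR = (1 − 1/4) × 10² / 24 = 0.75 × 100 / 24 = 3.125 dB.
Output = -14 − 3.125 = -17.125 dBu.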